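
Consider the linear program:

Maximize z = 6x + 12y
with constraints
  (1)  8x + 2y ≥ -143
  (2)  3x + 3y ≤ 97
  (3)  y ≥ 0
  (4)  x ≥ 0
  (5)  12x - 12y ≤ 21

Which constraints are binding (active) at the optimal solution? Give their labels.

(2) and (4)

Feasible corners and z = 6x + 12y:
  (0, 97/3) → z = 388
  (409/24, 367/24) → z = 1143/4
  (0, 0) → z = 0
  (7/4, 0) → z = 21/2

The maximum is at (0, 97/3). Substituting into each constraint, equality holds for (2) and (4); the remaining constraints have slack.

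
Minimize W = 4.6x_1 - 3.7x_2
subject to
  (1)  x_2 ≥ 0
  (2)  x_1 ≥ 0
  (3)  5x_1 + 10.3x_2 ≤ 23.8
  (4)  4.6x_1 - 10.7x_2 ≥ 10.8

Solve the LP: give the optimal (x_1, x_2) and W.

x_1 = 54/23, x_2 = 0, minimum W = 54/5

Corner points and W = 4.6x_1 - 3.7x_2:
  (119/25, 0) → W = 2737/125
  (54/23, 0) → W = 54/5
  (18295/5044, 1387/2522) → W = 184733/12610

The binding constraints are x_2 = 0 and 4.6x_1 - 10.7x_2 = 10.8.
Solving simultaneously gives x_1 = 54/23, x_2 = 0.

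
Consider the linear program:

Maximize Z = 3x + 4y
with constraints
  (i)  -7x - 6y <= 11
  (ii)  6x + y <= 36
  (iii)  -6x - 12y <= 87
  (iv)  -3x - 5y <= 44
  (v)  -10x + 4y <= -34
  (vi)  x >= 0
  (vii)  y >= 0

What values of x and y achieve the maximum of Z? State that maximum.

Extreme points and Z = 3x + 4y:
  (89/17, 78/17) → Z = 579/17
  (6, 0) → Z = 18
  (17/5, 0) → Z = 51/5

x = 89/17, y = 78/17, maximum Z = 579/17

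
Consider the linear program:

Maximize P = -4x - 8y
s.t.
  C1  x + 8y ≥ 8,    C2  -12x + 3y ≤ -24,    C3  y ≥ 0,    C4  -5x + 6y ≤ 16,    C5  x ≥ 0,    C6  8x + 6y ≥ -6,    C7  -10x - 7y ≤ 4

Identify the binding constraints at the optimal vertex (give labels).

Extreme points and P = -4x - 8y:
  (24/11, 8/11) → P = -160/11
  (8, 0) → P = -32
  (64/19, 104/19) → P = -1088/19
The feasible region is unbounded (it extends along (6, 5), (1, 0)), but P strictly decreases along every unbounded feasible direction, so there is no improving ray and the maximum is attained at a vertex.

The maximum is at (24/11, 8/11). Substituting into each constraint, equality holds for C1 and C2; the remaining constraints have slack.

C1 and C2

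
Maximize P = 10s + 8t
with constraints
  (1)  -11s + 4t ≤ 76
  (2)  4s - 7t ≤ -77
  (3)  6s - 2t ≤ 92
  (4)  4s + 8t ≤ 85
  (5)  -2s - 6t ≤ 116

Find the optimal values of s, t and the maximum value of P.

At the optimal vertex, 4s - 7t = -77 and 4s + 8t = 85.
Solving simultaneously gives s = -7/20, t = 54/5.

s = -7/20, t = 54/5, maximum P = 829/10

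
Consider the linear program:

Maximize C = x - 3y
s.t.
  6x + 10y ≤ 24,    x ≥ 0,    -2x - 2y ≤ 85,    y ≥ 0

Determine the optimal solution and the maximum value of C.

Vertices and C = x - 3y:
  (0, 12/5) → C = -36/5
  (4, 0) → C = 4
  (0, 0) → C = 0

x = 4, y = 0, maximum C = 4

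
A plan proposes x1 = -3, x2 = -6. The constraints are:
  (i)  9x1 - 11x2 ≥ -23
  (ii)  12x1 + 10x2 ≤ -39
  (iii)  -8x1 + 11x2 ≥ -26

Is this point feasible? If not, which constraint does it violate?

not feasible — violates (iii)

Constraint (iii): -8x1 + 11x2 = -42, which is not ≥ -26. All other constraints are satisfied.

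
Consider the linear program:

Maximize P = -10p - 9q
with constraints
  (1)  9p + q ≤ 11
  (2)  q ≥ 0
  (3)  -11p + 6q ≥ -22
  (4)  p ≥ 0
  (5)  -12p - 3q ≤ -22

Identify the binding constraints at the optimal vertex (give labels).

Feasible corners and P = -10p - 9q:
  (0, 11) → P = -99
  (11/15, 22/5) → P = -704/15
  (0, 22/3) → P = -66

The maximum is at (11/15, 22/5). Substituting into each constraint, equality holds for (1) and (5); the remaining constraints have slack.

(1) and (5)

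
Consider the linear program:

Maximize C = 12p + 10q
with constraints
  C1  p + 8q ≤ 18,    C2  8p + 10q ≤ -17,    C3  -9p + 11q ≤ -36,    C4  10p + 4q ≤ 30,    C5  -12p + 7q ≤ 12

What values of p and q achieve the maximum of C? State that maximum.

p = 92/17, q = -205/34, maximum C = 79/17

Extreme points and C = 12p + 10q:
  (173/178, -441/178) → C = -1167/89
  (92/17, -205/34) → C = 79/17
  (-128/23, -180/23) → C = -3336/23
The feasible region is unbounded (it extends along (2, -5), (-7, -12)), but C strictly decreases along every unbounded feasible direction, so there is no improving ray and the maximum is attained at a vertex.

The optimum lies where 8p + 10q = -17 and 10p + 4q = 30.
Solving simultaneously gives p = 92/17, q = -205/34.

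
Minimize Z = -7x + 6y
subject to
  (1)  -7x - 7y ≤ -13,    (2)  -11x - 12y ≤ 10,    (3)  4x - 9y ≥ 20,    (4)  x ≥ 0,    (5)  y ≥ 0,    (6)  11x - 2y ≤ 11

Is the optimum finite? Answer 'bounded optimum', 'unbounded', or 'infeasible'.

infeasible

The boundaries -7x - 7y = -13 and x = 0 meet at (0, 13/7), but that point violates 4x - 9y ≥ 20. Every candidate vertex is excluded by some other constraint, so the feasible region is empty.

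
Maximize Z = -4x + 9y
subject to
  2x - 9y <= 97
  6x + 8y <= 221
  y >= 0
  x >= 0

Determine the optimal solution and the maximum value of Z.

x = 0, y = 221/8, maximum Z = 1989/8

Extreme points and Z = -4x + 9y:
  (221/6, 0) → Z = -442/3
  (0, 221/8) → Z = 1989/8
  (0, 0) → Z = 0

The binding constraints are 6x + 8y = 221 and x = 0.
Solving simultaneously gives x = 0, y = 221/8.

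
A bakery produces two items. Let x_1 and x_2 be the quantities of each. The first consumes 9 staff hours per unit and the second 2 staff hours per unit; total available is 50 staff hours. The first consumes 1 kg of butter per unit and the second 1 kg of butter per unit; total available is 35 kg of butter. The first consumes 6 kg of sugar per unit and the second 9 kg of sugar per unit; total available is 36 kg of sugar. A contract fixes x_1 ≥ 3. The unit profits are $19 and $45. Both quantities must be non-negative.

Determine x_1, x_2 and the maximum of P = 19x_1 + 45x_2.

x_1 = 3, x_2 = 2, maximum P = 147

Extreme points and P = 19x_1 + 45x_2:
  (50/9, 0) → P = 950/9
  (3, 0) → P = 57
  (126/23, 8/23) → P = 2754/23
  (3, 2) → P = 147

At the optimal vertex, 6x_1 + 9x_2 = 36 and x_1 = 3.
Solving simultaneously gives x_1 = 3, x_2 = 2.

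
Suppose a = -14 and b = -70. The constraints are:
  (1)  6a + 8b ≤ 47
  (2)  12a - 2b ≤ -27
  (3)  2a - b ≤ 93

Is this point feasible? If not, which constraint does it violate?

feasible

(1): -644 ≤ 47 ✓
(2): -28 ≤ -27 ✓
(3): 42 ≤ 93 ✓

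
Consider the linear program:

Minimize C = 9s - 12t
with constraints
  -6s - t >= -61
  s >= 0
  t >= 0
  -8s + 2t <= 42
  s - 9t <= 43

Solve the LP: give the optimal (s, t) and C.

s = 4, t = 37, minimum C = -408

The optimum lies where -6s - t = -61 and -8s + 2t = 42.
Solving simultaneously gives s = 4, t = 37.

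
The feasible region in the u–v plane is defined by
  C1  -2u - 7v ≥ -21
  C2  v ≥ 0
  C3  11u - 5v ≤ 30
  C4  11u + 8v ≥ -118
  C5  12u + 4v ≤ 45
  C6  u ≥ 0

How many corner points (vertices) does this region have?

5

Of the 15 pairwise boundary intersections, those satisfying every inequality are:
  (231/76, 81/38)
  (0, 3)
  (30/11, 0)
  (0, 0)
  (345/104, 135/104)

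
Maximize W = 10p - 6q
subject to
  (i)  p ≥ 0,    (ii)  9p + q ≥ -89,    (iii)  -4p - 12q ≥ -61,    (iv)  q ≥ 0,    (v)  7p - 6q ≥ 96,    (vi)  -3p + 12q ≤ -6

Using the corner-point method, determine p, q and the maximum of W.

p = 61/4, q = 0, maximum W = 305/2

Vertices and W = 10p - 6q:
  (61/4, 0) → W = 305/2
  (253/18, 43/108) → W = 829/6
  (96/7, 0) → W = 960/7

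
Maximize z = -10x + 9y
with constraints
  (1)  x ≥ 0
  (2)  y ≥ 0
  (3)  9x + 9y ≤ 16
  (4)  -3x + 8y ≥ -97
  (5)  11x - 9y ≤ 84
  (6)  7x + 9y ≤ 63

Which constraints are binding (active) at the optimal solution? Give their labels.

Feasible corners and z = -10x + 9y:
  (0, 0) → z = 0
  (0, 16/9) → z = 16
  (16/9, 0) → z = -160/9

The maximum is at (0, 16/9). Substituting into each constraint, equality holds for (1) and (3); the remaining constraints have slack.

(1) and (3)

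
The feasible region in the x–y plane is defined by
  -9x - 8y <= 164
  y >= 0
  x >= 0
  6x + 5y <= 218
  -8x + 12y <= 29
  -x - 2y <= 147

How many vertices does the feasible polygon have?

Of the 15 pairwise boundary intersections, those satisfying every inequality are:
  (0, 0)
  (109/3, 0)
  (0, 29/12)
  (353/16, 137/8)

4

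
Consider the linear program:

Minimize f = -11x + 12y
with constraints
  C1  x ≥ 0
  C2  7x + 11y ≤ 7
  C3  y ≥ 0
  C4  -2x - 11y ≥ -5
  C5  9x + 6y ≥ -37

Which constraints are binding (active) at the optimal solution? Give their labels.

C2 and C3

Vertices and f = -11x + 12y:
  (0, 0) → f = 0
  (0, 5/11) → f = 60/11
  (1, 0) → f = -11
  (2/5, 21/55) → f = 2/11

The minimum is at (1, 0). Substituting into each constraint, equality holds for C2 and C3; the remaining constraints have slack.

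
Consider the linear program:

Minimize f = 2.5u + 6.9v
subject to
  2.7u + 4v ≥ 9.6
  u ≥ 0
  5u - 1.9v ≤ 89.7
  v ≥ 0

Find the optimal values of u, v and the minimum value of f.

Corner points and f = 2.5u + 6.9v:
  (0, 12/5) → f = 414/25
  (32/9, 0) → f = 80/9
  (897/50, 0) → f = 897/20
The feasible region is unbounded (it extends along (0, 1), (19, 50)), but f strictly increases along every unbounded feasible direction, so there is no improving ray and the minimum is attained at a vertex.

u = 32/9, v = 0, minimum f = 80/9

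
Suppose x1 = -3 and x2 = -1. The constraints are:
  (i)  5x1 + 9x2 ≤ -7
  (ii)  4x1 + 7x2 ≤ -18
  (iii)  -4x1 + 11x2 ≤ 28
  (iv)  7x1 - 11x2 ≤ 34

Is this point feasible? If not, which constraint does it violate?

(i): -24 ≤ -7 ✓
(ii): -19 ≤ -18 ✓
(iii): 1 ≤ 28 ✓
(iv): -10 ≤ 34 ✓

feasible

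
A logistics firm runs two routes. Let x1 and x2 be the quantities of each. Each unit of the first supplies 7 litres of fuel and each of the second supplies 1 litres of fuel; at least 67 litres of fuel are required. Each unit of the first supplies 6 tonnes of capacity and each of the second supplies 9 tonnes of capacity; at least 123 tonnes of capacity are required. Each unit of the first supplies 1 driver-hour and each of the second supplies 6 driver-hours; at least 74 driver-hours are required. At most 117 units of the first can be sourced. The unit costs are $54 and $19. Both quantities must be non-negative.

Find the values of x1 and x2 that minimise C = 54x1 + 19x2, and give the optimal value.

x1 = 8, x2 = 11, minimum C = 641

Vertices and C = 54x1 + 19x2:
  (0, 67) → C = 1273
  (74, 0) → C = 3996
  (117, 0) → C = 6318
  (8, 11) → C = 641
The feasible region is unbounded (it extends along (0, 1)), but C strictly increases along every unbounded feasible direction, so there is no improving ray and the minimum is attained at a vertex.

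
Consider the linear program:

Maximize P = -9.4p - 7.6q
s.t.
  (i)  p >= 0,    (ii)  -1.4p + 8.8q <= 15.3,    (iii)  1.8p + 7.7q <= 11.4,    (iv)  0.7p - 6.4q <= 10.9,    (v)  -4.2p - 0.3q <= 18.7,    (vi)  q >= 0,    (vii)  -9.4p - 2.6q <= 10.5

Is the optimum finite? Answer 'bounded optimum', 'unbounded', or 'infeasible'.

bounded optimum

Corner points and P = -9.4p - 7.6q:
  (0, 114/77) → P = -4332/385
  (0, 0) → P = 0
  (19/3, 0) → P = -893/15
The feasible region has finitely many vertices and no improving ray; the maximum is 0 at (0, 0).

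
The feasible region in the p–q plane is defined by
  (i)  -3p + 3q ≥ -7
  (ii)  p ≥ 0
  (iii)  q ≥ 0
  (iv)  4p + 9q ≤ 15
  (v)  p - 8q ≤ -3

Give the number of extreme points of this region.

3

Of the 10 pairwise boundary intersections, those satisfying every inequality are:
  (0, 5/3)
  (0, 3/8)
  (93/41, 27/41)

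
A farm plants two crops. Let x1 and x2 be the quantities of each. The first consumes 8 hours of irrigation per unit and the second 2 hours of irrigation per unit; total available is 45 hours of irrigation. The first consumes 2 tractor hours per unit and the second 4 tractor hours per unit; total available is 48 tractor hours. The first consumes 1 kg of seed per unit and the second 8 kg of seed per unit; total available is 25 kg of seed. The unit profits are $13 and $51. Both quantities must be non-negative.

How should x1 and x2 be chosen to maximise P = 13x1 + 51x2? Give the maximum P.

x1 = 5, x2 = 5/2, maximum P = 385/2

Vertices and P = 13x1 + 51x2:
  (0, 0) → P = 0
  (0, 25/8) → P = 1275/8
  (45/8, 0) → P = 585/8
  (5, 5/2) → P = 385/2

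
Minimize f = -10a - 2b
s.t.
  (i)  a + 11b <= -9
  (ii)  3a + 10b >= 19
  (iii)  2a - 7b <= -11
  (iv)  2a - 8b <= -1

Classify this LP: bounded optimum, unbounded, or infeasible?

infeasible

The boundaries a + 11b = -9 and 2a - 7b = -11 meet at (-184/29, -7/29), but that point violates 3a + 10b ≥ 19. Every candidate vertex is excluded by some other constraint, so the feasible region is empty.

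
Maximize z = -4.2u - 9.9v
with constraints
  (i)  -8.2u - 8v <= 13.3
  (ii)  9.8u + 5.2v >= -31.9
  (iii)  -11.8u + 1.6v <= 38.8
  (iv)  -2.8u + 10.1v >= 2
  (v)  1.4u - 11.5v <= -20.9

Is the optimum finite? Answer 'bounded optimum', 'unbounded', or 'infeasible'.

bounded optimum

Vertices and z = -4.2u - 9.9v:
  (-691/224, 2687/1792) → z = -33837/17920
  (-6403/2110, 7638/5275) → z = -83847/52750
  (2687/258, 398/129) → z = -31943/430
The feasible region has finitely many vertices and no improving ray; the maximum is -83847/52750 at (-6403/2110, 7638/5275).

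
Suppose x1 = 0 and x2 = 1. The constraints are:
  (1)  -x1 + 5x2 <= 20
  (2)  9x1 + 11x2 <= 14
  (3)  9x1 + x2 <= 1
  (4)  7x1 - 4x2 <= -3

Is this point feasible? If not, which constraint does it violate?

feasible

(1): 5 ≤ 20 ✓
(2): 11 ≤ 14 ✓
(3): 1 ≤ 1 ✓
(4): -4 ≤ -3 ✓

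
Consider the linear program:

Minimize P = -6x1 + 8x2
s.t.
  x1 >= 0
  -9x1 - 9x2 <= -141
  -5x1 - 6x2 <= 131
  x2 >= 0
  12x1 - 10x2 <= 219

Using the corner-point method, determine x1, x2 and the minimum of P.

x1 = 73/4, x2 = 0, minimum P = -219/2

Vertices and P = -6x1 + 8x2:
  (0, 47/3) → P = 376/3
  (47/3, 0) → P = -94
  (73/4, 0) → P = -219/2
The feasible region is unbounded (it extends along (0, 1), (5, 6)), but P strictly increases along every unbounded feasible direction, so there is no improving ray and the minimum is attained at a vertex.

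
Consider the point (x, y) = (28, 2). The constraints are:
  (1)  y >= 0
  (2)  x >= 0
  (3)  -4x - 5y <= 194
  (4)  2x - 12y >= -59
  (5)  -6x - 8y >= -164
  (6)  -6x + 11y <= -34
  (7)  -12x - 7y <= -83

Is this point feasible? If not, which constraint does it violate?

Constraint (5): -6x - 8y = -184, which is not ≥ -164. All other constraints are satisfied.

not feasible — violates (5)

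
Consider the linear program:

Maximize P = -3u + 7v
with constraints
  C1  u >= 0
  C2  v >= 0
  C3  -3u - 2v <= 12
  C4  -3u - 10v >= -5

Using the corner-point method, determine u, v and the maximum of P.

u = 0, v = 1/2, maximum P = 7/2

Extreme points and P = -3u + 7v:
  (0, 0) → P = 0
  (0, 1/2) → P = 7/2
  (5/3, 0) → P = -5

The binding constraints are u = 0 and -3u - 10v = -5.
Solving simultaneously gives u = 0, v = 1/2.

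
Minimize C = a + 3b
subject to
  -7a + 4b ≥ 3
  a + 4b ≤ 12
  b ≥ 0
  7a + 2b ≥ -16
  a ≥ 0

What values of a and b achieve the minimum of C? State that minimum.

a = 0, b = 3/4, minimum C = 9/4

Feasible corners and C = a + 3b:
  (9/8, 87/32) → C = 297/32
  (0, 3/4) → C = 9/4
  (0, 3) → C = 9

The optimum lies where -7a + 4b = 3 and a = 0.
Solving simultaneously gives a = 0, b = 3/4.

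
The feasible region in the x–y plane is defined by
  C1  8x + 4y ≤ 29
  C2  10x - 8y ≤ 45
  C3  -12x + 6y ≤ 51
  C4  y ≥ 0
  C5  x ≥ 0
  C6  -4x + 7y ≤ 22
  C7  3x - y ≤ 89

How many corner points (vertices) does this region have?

Intersecting each pair of boundary lines and keeping only the points that satisfy every inequality leaves:
  (29/8, 0)
  (115/72, 73/18)
  (0, 0)
  (0, 22/7)

4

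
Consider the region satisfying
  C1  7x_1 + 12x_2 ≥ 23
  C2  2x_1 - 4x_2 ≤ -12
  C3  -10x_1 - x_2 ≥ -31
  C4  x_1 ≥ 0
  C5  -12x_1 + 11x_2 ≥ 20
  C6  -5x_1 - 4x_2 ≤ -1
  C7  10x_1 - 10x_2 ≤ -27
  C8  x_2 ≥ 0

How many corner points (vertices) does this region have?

Pairwise boundary intersections that survive every other constraint:
  (0, 3)
  (3/5, 33/10)
  (0, 31)
  (283/110, 58/11)

4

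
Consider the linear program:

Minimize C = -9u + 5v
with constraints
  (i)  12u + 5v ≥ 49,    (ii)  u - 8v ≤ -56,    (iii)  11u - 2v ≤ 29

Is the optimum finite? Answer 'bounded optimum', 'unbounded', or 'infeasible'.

bounded optimum

Corner points and C = -9u + 5v:
  (112/101, 721/101) → C = 2597/101
  (4, 15/2) → C = 3/2
The feasible region has finitely many vertices and no improving ray; the minimum is 3/2 at (4, 15/2).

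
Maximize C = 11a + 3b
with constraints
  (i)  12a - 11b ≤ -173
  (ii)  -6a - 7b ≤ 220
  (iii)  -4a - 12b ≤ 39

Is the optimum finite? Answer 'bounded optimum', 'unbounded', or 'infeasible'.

unbounded

From the feasible point (-2505/188, 56/47), moving in the direction (11, 12) keeps every constraint satisfied while C increases without bound.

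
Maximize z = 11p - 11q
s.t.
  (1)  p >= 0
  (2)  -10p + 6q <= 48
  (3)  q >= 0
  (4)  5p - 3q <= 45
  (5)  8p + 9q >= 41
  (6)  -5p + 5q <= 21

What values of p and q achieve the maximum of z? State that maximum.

p = 9, q = 0, maximum z = 99

Corner points and z = 11p - 11q:
  (9, 0) → z = 99
  (41/8, 0) → z = 451/8
  (144/5, 33) → z = -231/5
  (16/85, 373/85) → z = -231/5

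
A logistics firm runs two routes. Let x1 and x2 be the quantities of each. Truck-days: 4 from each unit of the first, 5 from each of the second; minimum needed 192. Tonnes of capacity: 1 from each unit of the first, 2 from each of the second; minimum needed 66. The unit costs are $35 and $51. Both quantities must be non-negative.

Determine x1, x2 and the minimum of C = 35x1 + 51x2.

Corner points and C = 35x1 + 51x2:
  (0, 192/5) → C = 9792/5
  (66, 0) → C = 2310
  (18, 24) → C = 1854
The feasible region is unbounded (it extends along (0, 1), (1, 0)), but C strictly increases along every unbounded feasible direction, so there is no improving ray and the minimum is attained at a vertex.

The optimum lies where 4x1 + 5x2 = 192 and x1 + 2x2 = 66.
Solving simultaneously gives x1 = 18, x2 = 24.

x1 = 18, x2 = 24, minimum C = 1854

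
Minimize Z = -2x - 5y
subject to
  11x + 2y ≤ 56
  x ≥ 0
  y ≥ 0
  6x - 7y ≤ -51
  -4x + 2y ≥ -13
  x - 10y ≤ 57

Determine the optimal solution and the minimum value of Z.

Feasible corners and Z = -2x - 5y:
  (0, 28) → Z = -140
  (290/89, 897/89) → Z = -5065/89
  (0, 51/7) → Z = -255/7

The optimum lies where 11x + 2y = 56 and x = 0.
Solving simultaneously gives x = 0, y = 28.

x = 0, y = 28, minimum Z = -140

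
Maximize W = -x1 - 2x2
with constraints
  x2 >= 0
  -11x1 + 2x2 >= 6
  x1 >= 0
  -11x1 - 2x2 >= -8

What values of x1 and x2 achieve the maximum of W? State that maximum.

x1 = 0, x2 = 3, maximum W = -6

Vertices and W = -x1 - 2x2:
  (0, 3) → W = -6
  (1/11, 7/2) → W = -78/11
  (0, 4) → W = -8

The optimum lies where -11x1 + 2x2 = 6 and x1 = 0.
Solving simultaneously gives x1 = 0, x2 = 3.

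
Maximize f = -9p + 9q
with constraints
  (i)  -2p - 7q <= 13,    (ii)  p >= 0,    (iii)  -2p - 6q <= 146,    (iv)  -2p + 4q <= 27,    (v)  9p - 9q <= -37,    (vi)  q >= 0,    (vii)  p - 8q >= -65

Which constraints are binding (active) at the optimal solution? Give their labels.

(ii) and (iv)

Extreme points and f = -9p + 9q:
  (0, 27/4) → f = 243/4
  (0, 37/9) → f = 37
  (11/3, 103/12) → f = 177/4
  (289/63, 548/63) → f = 37

The maximum is at (0, 27/4). Substituting into each constraint, equality holds for (ii) and (iv); the remaining constraints have slack.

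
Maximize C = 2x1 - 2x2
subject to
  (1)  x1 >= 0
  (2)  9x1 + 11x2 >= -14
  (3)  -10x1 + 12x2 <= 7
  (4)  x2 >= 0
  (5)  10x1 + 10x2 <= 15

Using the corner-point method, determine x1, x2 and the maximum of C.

Vertices and C = 2x1 - 2x2:
  (0, 7/12) → C = -7/6
  (0, 0) → C = 0
  (1/2, 1) → C = -1
  (3/2, 0) → C = 3

The optimum lies where x2 = 0 and 10x1 + 10x2 = 15.
Solving simultaneously gives x1 = 3/2, x2 = 0.

x1 = 3/2, x2 = 0, maximum C = 3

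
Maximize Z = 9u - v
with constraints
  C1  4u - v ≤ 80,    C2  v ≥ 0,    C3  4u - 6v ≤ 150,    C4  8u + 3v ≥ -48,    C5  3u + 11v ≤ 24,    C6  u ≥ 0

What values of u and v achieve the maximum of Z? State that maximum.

Vertices and Z = 9u - v:
  (8, 0) → Z = 72
  (0, 0) → Z = 0
  (0, 24/11) → Z = -24/11

The binding constraints are v = 0 and 3u + 11v = 24.
Solving simultaneously gives u = 8, v = 0.

u = 8, v = 0, maximum Z = 72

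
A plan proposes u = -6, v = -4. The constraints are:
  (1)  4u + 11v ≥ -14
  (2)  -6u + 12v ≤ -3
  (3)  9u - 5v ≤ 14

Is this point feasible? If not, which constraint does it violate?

Constraint (1): 4u + 11v = -68, which is not ≥ -14. All other constraints are satisfied.

not feasible — violates (1)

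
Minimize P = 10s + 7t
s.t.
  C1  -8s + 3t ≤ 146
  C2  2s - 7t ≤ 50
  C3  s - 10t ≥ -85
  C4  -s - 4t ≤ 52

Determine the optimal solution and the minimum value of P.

s = -148/7, t = -54/7, minimum P = -1858/7

Vertices and P = 10s + 7t:
  (-1205/77, 534/77) → P = -8312/77
  (-148/7, -54/7) → P = -1858/7
  (1095/13, 220/13) → P = 12490/13
  (-164/15, -154/15) → P = -906/5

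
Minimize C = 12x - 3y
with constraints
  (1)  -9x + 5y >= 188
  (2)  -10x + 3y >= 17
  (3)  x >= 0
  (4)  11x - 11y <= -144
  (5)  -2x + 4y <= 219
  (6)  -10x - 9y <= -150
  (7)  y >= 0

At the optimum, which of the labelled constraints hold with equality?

(3) and (5)

Feasible corners and C = 12x - 3y:
  (0, 188/5) → C = -564/5
  (343/26, 1595/26) → C = -669/26
  (0, 219/4) → C = -657/4

The minimum is at (0, 219/4). Substituting into each constraint, equality holds for (3) and (5); the remaining constraints have slack.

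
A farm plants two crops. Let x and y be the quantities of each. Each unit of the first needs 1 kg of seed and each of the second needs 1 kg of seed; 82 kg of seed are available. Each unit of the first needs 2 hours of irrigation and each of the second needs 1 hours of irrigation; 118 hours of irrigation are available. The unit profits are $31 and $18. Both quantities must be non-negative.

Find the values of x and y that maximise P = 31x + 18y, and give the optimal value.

The binding constraints are x + y = 82 and 2x + y = 118.
Solving simultaneously gives x = 36, y = 46.

x = 36, y = 46, maximum P = 1944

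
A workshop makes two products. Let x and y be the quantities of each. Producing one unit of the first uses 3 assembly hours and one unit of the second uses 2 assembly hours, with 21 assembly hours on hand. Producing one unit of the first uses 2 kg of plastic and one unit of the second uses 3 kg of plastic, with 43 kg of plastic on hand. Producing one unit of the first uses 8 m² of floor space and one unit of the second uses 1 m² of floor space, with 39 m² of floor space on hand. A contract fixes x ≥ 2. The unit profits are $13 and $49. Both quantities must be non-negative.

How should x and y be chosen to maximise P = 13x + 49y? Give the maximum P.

Feasible corners and P = 13x + 49y:
  (39/8, 0) → P = 507/8
  (2, 0) → P = 26
  (57/13, 51/13) → P = 3240/13
  (2, 15/2) → P = 787/2

The optimum lies where 3x + 2y = 21 and x = 2.
Solving simultaneously gives x = 2, y = 15/2.

x = 2, y = 15/2, maximum P = 787/2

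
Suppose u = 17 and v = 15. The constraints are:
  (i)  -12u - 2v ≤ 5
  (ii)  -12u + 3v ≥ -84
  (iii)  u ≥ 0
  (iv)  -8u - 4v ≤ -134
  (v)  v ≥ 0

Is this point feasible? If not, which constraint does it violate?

Constraint (ii): -12u + 3v = -159, which is not ≥ -84. All other constraints are satisfied.

not feasible — violates (ii)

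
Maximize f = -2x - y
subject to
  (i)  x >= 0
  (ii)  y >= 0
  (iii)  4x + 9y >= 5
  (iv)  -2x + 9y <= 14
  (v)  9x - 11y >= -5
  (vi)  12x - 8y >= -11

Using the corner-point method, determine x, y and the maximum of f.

x = 2/25, y = 13/25, maximum f = -17/25

Vertices and f = -2x - y:
  (5/4, 0) → f = -5/2
  (2/25, 13/25) → f = -17/25
  (109/59, 116/59) → f = -334/59
The feasible region is unbounded (it extends along (9, 2), (1, 0)), but f strictly decreases along every unbounded feasible direction, so there is no improving ray and the maximum is attained at a vertex.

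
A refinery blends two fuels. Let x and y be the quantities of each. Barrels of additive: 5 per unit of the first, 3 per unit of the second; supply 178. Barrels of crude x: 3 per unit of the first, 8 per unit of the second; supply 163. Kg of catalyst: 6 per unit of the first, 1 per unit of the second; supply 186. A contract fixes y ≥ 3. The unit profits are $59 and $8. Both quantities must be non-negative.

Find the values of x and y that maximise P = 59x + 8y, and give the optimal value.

x = 61/2, y = 3, maximum P = 3647/2

At the optimal vertex, 6x + y = 186 and y = 3.
Solving simultaneously gives x = 61/2, y = 3.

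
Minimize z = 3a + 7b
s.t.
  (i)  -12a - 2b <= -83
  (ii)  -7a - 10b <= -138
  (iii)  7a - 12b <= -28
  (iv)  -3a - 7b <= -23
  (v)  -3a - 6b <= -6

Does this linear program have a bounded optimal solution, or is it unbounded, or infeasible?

bounded optimum

Vertices and z = 3a + 7b:
  (277/53, 1075/106) → z = 9187/106
  (688/77, 83/11) → z = 6131/77
The feasible region has finitely many vertices and no improving ray; the minimum is 6131/77 at (688/77, 83/11).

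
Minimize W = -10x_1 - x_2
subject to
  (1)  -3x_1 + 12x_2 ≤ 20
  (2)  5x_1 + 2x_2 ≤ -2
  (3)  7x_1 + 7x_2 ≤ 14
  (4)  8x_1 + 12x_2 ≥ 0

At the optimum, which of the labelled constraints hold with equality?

Feasible corners and W = -10x_1 - x_2:
  (-32/33, 47/33) → W = 91/11
  (-20/11, 40/33) → W = 560/33
  (-6/11, 4/11) → W = 56/11

The minimum is at (-6/11, 4/11). Substituting into each constraint, equality holds for (2) and (4); the remaining constraints have slack.

(2) and (4)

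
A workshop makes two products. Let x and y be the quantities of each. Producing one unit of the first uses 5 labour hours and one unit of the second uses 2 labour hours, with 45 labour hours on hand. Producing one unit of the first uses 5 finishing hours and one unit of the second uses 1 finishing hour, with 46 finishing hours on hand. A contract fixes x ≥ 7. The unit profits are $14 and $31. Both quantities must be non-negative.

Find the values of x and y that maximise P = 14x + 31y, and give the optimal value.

x = 7, y = 5, maximum P = 253

Corner points and P = 14x + 31y:
  (9, 0) → P = 126
  (7, 0) → P = 98
  (7, 5) → P = 253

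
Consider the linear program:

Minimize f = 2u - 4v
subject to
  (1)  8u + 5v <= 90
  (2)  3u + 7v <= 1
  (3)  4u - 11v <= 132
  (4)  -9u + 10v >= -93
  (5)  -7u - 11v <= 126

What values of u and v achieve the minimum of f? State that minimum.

u = -893/16, v = 385/16, minimum f = -1663/8

Extreme points and f = 2u - 4v:
  (661/93, -90/31) → f = 2402/93
  (-893/16, 385/16) → f = -1663/8
  (-237/169, -1785/169) → f = 6666/169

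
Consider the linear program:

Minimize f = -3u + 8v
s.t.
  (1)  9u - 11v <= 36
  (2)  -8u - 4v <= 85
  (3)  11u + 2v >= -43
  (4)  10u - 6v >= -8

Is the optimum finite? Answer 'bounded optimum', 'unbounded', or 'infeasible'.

Vertices and f = -3u + 8v:
  (-401/139, -783/139) → f = -5061/139
  (-137/43, -171/43) → f = -957/43
The feasible region has finitely many vertices and no improving ray; the minimum is -5061/139 at (-401/139, -783/139).

bounded optimum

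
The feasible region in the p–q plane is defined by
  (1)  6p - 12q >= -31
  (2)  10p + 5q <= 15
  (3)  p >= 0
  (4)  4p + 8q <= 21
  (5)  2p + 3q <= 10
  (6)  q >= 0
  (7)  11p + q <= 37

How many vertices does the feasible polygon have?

The feasible vertices (each the meet of two boundaries and inside every other half-plane) are:
  (0, 31/12)
  (1/24, 125/48)
  (1/4, 5/2)
  (3/2, 0)
  (0, 0)

5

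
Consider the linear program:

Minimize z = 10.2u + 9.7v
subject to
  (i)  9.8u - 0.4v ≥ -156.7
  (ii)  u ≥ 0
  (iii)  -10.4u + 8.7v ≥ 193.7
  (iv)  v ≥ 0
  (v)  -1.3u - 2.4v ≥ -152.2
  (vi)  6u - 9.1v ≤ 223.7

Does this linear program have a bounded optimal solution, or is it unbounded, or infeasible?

Vertices and z = 10.2u + 9.7v:
  (0, 1937/87) → z = 187889/870
  (0, 761/12) → z = 73817/120
  (28642/1209, 14113/279) → z = 5312189/7254
The feasible region has finitely many vertices and no improving ray; the minimum is 187889/870 at (0, 1937/87).

bounded optimum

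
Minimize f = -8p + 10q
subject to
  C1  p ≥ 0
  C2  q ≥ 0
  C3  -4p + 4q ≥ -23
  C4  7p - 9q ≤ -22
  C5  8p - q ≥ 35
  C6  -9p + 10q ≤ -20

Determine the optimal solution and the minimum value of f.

p = 295/8, q = 249/8, minimum f = 65/4

Vertices and f = -8p + 10q:
  (295/8, 249/8) → f = 65/4
  (75/2, 127/4) → f = 35/2
  (400/11, 338/11) → f = 180/11

The optimum lies where -4p + 4q = -23 and 7p - 9q = -22.
Solving simultaneously gives p = 295/8, q = 249/8.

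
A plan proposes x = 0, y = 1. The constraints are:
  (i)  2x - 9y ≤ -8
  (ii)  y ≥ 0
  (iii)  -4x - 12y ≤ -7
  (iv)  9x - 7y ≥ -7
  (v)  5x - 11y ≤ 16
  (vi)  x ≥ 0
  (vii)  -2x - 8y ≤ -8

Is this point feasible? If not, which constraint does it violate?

(i): -9 ≤ -8 ✓
(ii): 1 ≥ 0 ✓
(iii): -12 ≤ -7 ✓
(iv): -7 ≥ -7 ✓
(v): -11 ≤ 16 ✓
(vi): 0 ≥ 0 ✓
(vii): -8 ≤ -8 ✓

feasible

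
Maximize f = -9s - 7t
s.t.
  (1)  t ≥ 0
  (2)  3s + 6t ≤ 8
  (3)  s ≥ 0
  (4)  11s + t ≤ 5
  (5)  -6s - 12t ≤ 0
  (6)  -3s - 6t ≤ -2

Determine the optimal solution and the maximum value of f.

s = 0, t = 1/3, maximum f = -7/3

Corner points and f = -9s - 7t:
  (0, 4/3) → f = -28/3
  (22/63, 73/63) → f = -709/63
  (0, 1/3) → f = -7/3
  (4/9, 1/9) → f = -43/9

The binding constraints are s = 0 and -3s - 6t = -2.
Solving simultaneously gives s = 0, t = 1/3.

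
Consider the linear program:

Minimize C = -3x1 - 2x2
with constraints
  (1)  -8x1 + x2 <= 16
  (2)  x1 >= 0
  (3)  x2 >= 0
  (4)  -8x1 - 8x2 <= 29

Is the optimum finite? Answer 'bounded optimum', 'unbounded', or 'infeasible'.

unbounded

From the feasible point (0, 16), moving in the direction (1, 8) keeps every constraint satisfied while C decreases without bound.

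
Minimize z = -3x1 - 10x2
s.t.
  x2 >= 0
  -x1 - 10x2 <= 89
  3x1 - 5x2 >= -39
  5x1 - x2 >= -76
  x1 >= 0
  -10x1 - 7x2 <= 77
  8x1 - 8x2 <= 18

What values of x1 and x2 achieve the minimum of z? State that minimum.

Feasible corners and z = -3x1 - 10x2:
  (0, 0) → z = 0
  (9/4, 0) → z = -27/4
  (0, 39/5) → z = -78
  (201/8, 183/8) → z = -2433/8

The binding constraints are 3x1 - 5x2 = -39 and 8x1 - 8x2 = 18.
Solving simultaneously gives x1 = 201/8, x2 = 183/8.

x1 = 201/8, x2 = 183/8, minimum z = -2433/8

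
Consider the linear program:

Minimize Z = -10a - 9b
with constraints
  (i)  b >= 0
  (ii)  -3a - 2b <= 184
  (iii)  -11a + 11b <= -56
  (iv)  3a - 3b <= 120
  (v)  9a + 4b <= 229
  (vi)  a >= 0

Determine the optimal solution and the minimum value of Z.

Extreme points and Z = -10a - 9b:
  (56/11, 0) → Z = -560/11
  (229/9, 0) → Z = -2290/9
  (211/11, 155/11) → Z = -3505/11

The binding constraints are -11a + 11b = -56 and 9a + 4b = 229.
Solving simultaneously gives a = 211/11, b = 155/11.

a = 211/11, b = 155/11, minimum Z = -3505/11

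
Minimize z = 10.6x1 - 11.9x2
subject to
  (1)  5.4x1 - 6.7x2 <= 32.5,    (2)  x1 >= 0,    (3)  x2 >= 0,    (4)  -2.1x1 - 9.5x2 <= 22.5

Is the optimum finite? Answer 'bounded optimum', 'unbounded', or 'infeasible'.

From the feasible point (325/54, 0), moving in the direction (0, 1) keeps every constraint satisfied while z decreases without bound.

unbounded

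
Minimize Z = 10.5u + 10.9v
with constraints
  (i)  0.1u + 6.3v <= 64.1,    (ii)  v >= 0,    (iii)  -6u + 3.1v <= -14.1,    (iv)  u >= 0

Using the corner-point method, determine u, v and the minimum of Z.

Corner points and Z = 10.5u + 10.9v:
  (641, 0) → Z = 13461/2
  (28754/3811, 38319/3811) → Z = 7195941/38110
  (47/20, 0) → Z = 987/40

u = 2.35, v = 0, minimum Z = 24.675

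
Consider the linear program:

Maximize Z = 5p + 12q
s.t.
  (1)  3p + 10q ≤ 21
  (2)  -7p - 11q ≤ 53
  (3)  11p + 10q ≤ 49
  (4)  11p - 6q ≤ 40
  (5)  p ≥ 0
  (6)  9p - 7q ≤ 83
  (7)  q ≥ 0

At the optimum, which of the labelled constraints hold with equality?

Feasible corners and Z = 5p + 12q:
  (7/2, 21/20) → Z = 301/10
  (0, 21/10) → Z = 126/5
  (347/88, 9/16) → Z = 2329/88
  (40/11, 0) → Z = 200/11
  (0, 0) → Z = 0

The maximum is at (7/2, 21/20). Substituting into each constraint, equality holds for (1) and (3); the remaining constraints have slack.

(1) and (3)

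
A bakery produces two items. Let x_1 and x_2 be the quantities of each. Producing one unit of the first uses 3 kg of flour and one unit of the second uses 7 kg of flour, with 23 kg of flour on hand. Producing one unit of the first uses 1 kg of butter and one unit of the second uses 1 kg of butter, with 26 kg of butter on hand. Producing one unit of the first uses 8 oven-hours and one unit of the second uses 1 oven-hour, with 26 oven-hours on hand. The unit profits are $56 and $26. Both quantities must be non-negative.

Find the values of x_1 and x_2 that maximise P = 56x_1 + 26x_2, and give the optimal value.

x_1 = 3, x_2 = 2, maximum P = 220

Feasible corners and P = 56x_1 + 26x_2:
  (0, 0) → P = 0
  (0, 23/7) → P = 598/7
  (13/4, 0) → P = 182
  (3, 2) → P = 220

At the optimal vertex, 3x_1 + 7x_2 = 23 and 8x_1 + x_2 = 26.
Solving simultaneously gives x_1 = 3, x_2 = 2.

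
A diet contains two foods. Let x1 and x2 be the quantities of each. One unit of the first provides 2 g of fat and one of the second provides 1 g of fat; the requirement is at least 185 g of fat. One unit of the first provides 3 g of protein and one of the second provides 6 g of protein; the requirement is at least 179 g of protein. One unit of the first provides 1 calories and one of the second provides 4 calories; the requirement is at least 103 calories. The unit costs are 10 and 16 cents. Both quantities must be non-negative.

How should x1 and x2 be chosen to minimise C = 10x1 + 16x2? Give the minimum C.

x1 = 91, x2 = 3, minimum C = 958

Feasible corners and C = 10x1 + 16x2:
  (0, 185) → C = 2960
  (103, 0) → C = 1030
  (91, 3) → C = 958
The feasible region is unbounded (it extends along (0, 1), (1, 0)), but C strictly increases along every unbounded feasible direction, so there is no improving ray and the minimum is attained at a vertex.

The optimum lies where 2x1 + x2 = 185 and x1 + 4x2 = 103.
Solving simultaneously gives x1 = 91, x2 = 3.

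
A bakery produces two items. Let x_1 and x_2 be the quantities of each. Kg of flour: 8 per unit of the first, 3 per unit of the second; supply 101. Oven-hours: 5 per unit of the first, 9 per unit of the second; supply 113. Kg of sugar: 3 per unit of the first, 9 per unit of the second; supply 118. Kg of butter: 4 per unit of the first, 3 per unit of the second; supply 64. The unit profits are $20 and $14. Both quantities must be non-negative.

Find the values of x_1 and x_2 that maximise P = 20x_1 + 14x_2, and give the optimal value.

Extreme points and P = 20x_1 + 14x_2:
  (0, 0) → P = 0
  (0, 113/9) → P = 1582/9
  (101/8, 0) → P = 505/2
  (10, 7) → P = 298

x_1 = 10, x_2 = 7, maximum P = 298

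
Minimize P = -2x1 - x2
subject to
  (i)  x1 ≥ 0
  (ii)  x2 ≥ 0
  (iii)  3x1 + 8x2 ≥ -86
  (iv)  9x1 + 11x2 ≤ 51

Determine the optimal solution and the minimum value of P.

x1 = 17/3, x2 = 0, minimum P = -34/3

Extreme points and P = -2x1 - x2:
  (0, 0) → P = 0
  (0, 51/11) → P = -51/11
  (17/3, 0) → P = -34/3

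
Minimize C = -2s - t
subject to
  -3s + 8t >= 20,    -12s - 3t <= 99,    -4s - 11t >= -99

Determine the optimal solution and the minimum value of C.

Feasible corners and C = -2s - t:
  (-284/35, -19/35) → C = 587/35
  (44/5, 29/5) → C = -117/5
  (-231/20, 66/5) → C = 99/10

The optimum lies where -3s + 8t = 20 and -4s - 11t = -99.
Solving simultaneously gives s = 44/5, t = 29/5.

s = 44/5, t = 29/5, minimum C = -117/5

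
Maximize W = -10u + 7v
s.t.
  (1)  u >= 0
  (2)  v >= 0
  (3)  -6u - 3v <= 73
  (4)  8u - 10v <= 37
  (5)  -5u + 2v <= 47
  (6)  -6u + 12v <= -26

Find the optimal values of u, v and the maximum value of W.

u = 13/3, v = 0, maximum W = -130/3

Extreme points and W = -10u + 7v:
  (37/8, 0) → W = -185/4
  (13/3, 0) → W = -130/3
  (46/9, 7/18) → W = -871/18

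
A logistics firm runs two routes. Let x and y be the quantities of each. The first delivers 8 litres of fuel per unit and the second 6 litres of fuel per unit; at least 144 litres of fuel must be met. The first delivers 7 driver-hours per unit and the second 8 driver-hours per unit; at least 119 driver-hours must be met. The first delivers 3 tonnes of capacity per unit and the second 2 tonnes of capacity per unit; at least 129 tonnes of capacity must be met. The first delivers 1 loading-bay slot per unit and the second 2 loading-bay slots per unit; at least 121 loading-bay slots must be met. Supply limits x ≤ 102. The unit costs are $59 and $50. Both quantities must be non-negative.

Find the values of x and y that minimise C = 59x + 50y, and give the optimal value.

Corner points and C = 59x + 50y:
  (0, 129/2) → C = 3225
  (4, 117/2) → C = 3161
  (102, 19/2) → C = 6493
The feasible region is unbounded (it extends along (0, 1)), but C strictly increases along every unbounded feasible direction, so there is no improving ray and the minimum is attained at a vertex.

The optimum lies where 3x + 2y = 129 and x + 2y = 121.
Solving simultaneously gives x = 4, y = 117/2.

x = 4, y = 117/2, minimum C = 3161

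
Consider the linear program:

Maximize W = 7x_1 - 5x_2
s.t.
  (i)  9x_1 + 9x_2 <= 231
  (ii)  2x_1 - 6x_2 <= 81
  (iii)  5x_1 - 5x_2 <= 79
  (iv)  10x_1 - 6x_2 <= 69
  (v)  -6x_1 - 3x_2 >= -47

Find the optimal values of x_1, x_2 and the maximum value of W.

x_1 = -3/2, x_2 = -14, maximum W = 119/2

Vertices and W = 7x_1 - 5x_2:
  (-10, 107/3) → W = -745/3
  (-3/2, -14) → W = 119/2
  (163/22, 28/33) → W = 3143/66
The feasible region is unbounded (it extends along (-3, -1), (-1, 1)), but W strictly decreases along every unbounded feasible direction, so there is no improving ray and the maximum is attained at a vertex.

At the optimal vertex, 2x_1 - 6x_2 = 81 and 10x_1 - 6x_2 = 69.
Solving simultaneously gives x_1 = -3/2, x_2 = -14.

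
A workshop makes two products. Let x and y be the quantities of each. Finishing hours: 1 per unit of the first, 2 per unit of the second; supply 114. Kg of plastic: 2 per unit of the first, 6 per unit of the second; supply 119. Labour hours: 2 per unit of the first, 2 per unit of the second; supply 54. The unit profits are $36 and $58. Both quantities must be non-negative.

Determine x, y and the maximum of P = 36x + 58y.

x = 43/4, y = 65/4, maximum P = 2659/2

Feasible corners and P = 36x + 58y:
  (0, 0) → P = 0
  (0, 119/6) → P = 3451/3
  (27, 0) → P = 972
  (43/4, 65/4) → P = 2659/2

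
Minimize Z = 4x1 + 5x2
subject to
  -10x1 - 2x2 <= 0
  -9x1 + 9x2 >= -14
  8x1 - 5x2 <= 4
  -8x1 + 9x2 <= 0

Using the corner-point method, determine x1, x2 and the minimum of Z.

x1 = 4/33, x2 = -20/33, minimum Z = -28/11

Extreme points and Z = 4x1 + 5x2:
  (4/33, -20/33) → Z = -28/11
  (0, 0) → Z = 0
  (9/8, 1) → Z = 19/2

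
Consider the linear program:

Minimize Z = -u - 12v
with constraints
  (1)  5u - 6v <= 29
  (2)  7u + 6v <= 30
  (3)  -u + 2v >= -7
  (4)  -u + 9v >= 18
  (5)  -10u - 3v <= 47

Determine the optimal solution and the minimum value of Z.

u = -124/13, v = 629/39, minimum Z = -184

Extreme points and Z = -u - 12v:
  (54/23, 52/23) → Z = -678/23
  (-124/13, 629/39) → Z = -184
  (-159/31, 133/93) → Z = -373/31

The binding constraints are 7u + 6v = 30 and -10u - 3v = 47.
Solving simultaneously gives u = -124/13, v = 629/39.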